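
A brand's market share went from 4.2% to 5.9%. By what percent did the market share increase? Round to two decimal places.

40.48%

The change is 5.9 − 4.2 = 1.7 percentage points.
Relative to the original 4.2%, that is 1.7 ÷ 4.2 ≈ 40.48%.
So the market share rose by 40.48%.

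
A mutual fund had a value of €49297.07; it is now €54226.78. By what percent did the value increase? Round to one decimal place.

Change: €54226.78 − €49297.07 = €4929.71.
Relative to the original: €4929.71 ÷ €49297.07 ≈ 10.0%.
So the value increased by 10.0%.

10.0%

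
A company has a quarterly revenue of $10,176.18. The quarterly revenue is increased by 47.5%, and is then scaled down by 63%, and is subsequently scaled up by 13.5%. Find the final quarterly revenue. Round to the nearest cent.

47.5% increase: $10,176.18 × 1.475 = $15009.8655.
63% decrease: $15009.8655 × 0.37 = $5553.650235.
After the 13.5% increase: $5553.650235 × 1.135 = $6303.393016725 ≈ $6,303.39.

$6,303.39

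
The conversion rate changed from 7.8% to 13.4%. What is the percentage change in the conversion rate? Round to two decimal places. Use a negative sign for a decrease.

The change is 13.4 − 7.8 = 5.6 percentage points.
Relative to the original 7.8%, that is 5.6 ÷ 7.8 ≈ 71.79%.

71.79%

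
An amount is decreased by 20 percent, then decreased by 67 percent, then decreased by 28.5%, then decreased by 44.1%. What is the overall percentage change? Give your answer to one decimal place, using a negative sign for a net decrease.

The combined multiplier is 0.8 × 0.33 × 0.715 × 0.559 = 0.10551684.
That corresponds to a decrease of 89.4%.

-89.4%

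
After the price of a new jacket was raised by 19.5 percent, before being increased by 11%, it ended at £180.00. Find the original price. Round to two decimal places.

Undoing the 11% increase: £180.00 ÷ 1.11 ≈ £162.162162.
Undoing the 19.5% increase: £162.162162 ÷ 1.195 ≈ £135.70.

£135.70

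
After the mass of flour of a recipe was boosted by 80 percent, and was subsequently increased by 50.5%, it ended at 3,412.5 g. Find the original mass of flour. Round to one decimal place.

1,259.7 g

The overall multiplier applied was 1.8 × 1.505 = 2.709.
So the original mass of flour was 3,412.5 ÷ 2.709 ≈ 1,259.7 g.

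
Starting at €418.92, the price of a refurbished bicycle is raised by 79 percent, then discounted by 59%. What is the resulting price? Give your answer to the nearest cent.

79% increase: €418.92 × 1.79 = €749.8668.
After the 59% decrease: €749.8668 × 0.41 = €307.445388 ≈ €307.45.

€307.45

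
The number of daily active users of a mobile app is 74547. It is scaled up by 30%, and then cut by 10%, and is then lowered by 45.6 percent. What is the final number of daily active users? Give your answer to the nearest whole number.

Each change multiplies by a factor: 1.3 × 0.9 × 0.544 = 0.63648.
74547 × 0.63648 = 47447.67456 ≈ 47448.

47448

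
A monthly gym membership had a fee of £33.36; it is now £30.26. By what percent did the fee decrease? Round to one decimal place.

9.3%

Change: £30.26 − £33.36 = -£3.10.
Relative to the original: -£3.10 ÷ £33.36 ≈ -9.3%.
So the fee decreased by 9.3%.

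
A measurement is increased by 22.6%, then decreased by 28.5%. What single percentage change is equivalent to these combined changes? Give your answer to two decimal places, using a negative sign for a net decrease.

-12.34%

A 22.6% increase multiplies by 1.226.
Then a 28.5% decrease: 1.226 × 0.715 = 0.87659.
Overall factor 0.87659, i.e. -12.34%.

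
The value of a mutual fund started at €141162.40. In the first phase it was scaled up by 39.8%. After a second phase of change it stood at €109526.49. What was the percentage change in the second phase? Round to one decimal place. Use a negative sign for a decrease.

After the first phase: €141162.40 × 1.398 = €197345.0352.
Second-phase multiplier: €109526.49 ÷ €197345.0352 ≈ 0.555.
That is a change of -44.5%.

-44.5%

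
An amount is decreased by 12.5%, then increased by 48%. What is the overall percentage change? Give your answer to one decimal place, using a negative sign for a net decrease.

29.5%

A 12.5% decrease multiplies by 0.875.
Then a 48% increase: 0.875 × 1.48 = 1.295.
Overall factor 1.295, i.e. 29.5%.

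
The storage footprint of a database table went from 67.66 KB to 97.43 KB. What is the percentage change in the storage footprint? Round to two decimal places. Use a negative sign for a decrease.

44.00%

Change: 97.43 − 67.66 = 29.77.
Relative to the original: 29.77 ÷ 67.66 ≈ 44.00%.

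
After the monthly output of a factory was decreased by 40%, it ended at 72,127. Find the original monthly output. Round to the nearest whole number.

The overall multiplier applied was 0.6.
So the original monthly output was 72,127 ÷ 0.6 ≈ 120,212.

120,212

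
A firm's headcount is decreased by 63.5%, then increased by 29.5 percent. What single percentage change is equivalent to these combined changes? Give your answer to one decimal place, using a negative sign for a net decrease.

-52.7%

The combined multiplier is 0.365 × 1.295 = 0.472675.
That corresponds to a decrease of 52.7%.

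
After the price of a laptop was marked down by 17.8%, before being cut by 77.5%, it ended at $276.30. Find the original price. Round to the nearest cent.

$1493.92

Undoing the 77.5% decrease: $276.30 ÷ 0.225 = $1228.
Undoing the 17.8% decrease: $1228 ÷ 0.822 ≈ $1493.92.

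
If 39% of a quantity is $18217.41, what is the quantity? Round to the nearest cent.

$18217.41 ÷ 0.39 ≈ $46711.31.

$46711.31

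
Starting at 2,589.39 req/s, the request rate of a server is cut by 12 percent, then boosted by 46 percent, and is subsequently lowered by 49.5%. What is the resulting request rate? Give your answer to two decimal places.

1,680.06 req/s

Each change multiplies by a factor: 0.88 × 1.46 × 0.505 = 0.648824.
2,589.39 × 0.648824 = 1680.05837736 ≈ 1,680.06.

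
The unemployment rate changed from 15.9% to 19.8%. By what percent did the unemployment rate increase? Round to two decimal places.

24.53%

The change is 19.8 − 15.9 = 3.9 percentage points.
Relative to the original 15.9%, that is 3.9 ÷ 15.9 ≈ 24.53%.
So the unemployment rate rose by 24.53%.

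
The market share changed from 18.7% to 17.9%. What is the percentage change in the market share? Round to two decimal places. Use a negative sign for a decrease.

The change is 17.9 − 18.7 = -0.8 percentage points.
Relative to the original 18.7%, that is -0.8 ÷ 18.7 ≈ -4.28%.

-4.28%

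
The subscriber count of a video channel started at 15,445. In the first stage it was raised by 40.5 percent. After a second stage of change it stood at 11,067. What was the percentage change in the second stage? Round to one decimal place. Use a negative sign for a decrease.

After the first stage: 15,445 × 1.405 = 21700.225.
Second-stage multiplier: 11,067 ÷ 21700.225 ≈ 0.50999.
That is a change of -49.0%.

-49.0%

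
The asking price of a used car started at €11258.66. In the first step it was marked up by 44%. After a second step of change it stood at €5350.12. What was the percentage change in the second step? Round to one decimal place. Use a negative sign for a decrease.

-67.0%

After the first step: €11258.66 × 1.44 = €16212.4704.
Second-step multiplier: €5350.12 ÷ €16212.4704 ≈ 0.33.
That is a change of -67.0%.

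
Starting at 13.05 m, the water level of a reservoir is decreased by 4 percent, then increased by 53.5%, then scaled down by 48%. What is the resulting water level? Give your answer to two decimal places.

10.00 m

Each change multiplies by a factor: 0.96 × 1.535 × 0.52 = 0.766272.
13.05 × 0.766272 = 9.9998496 ≈ 10.00.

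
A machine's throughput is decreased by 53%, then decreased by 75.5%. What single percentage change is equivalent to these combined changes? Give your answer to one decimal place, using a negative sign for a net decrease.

A 53% decrease multiplies by 0.47.
Then a 75.5% decrease: 0.47 × 0.245 = 0.11515.
Overall factor 0.11515, i.e. -88.5%.

-88.5%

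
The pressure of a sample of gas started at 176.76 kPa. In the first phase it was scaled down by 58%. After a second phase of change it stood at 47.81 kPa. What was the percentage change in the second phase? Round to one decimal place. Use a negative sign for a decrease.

After the first phase: 176.76 × 0.42 = 74.2392.
Second-phase multiplier: 47.81 ÷ 74.2392 ≈ 0.644.
That is a change of -35.6%.

-35.6%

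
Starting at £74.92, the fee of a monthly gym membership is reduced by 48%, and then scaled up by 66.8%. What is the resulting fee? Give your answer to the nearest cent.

£64.98

Each change multiplies by a factor: 0.52 × 1.668 = 0.86736.
£74.92 × 0.86736 = £64.9826112 ≈ £64.98.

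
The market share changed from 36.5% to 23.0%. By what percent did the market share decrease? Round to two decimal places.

36.99%

The change is 23.0 − 36.5 = -13.5 percentage points.
Relative to the original 36.5%, that is -13.5 ÷ 36.5 ≈ -36.99%.
So the market share fell by 36.99%.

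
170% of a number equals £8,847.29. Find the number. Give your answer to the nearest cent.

£5,204.29

£8,847.29 ÷ 1.7 ≈ £5,204.29.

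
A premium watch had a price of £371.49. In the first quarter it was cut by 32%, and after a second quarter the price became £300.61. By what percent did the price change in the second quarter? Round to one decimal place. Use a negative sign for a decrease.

19.0%

After the first quarter: £371.49 × 0.68 = £252.6132.
Second-quarter multiplier: £300.61 ÷ £252.6132 ≈ 1.19.
That is a change of 19.0%.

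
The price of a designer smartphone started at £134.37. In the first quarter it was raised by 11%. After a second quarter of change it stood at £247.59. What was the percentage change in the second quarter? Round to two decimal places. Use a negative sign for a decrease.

After the first quarter: £134.37 × 1.11 = £149.1507.
Second-quarter multiplier: £247.59 ÷ £149.1507 ≈ 1.659999.
That is a change of 66.00%.

66.00%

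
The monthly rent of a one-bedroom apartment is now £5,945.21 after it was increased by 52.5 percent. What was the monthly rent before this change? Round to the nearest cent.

The overall multiplier applied was 1.525.
So the original monthly rent was £5,945.21 ÷ 1.525 ≈ £3,898.50.

£3,898.50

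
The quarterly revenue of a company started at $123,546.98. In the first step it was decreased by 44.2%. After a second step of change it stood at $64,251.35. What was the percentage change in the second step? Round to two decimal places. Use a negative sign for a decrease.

-6.80%

After the first step: $123,546.98 × 0.558 = $68939.21484.
Second-step multiplier: $64,251.35 ÷ $68939.21484 ≈ 0.932.
That is a change of -6.80%.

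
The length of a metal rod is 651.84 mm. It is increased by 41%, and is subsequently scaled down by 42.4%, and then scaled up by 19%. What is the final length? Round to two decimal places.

629.98 mm

Each change multiplies by a factor: 1.41 × 0.576 × 1.19 = 0.9664704.
651.84 × 0.9664704 = 629.984065536 ≈ 629.98.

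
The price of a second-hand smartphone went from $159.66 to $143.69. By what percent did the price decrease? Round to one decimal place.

10.0%

Change: $143.69 − $159.66 = -$15.97.
Relative to the original: -$15.97 ÷ $159.66 ≈ -10.0%.
So the price decreased by 10.0%.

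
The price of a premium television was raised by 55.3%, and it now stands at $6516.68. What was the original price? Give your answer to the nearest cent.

The overall multiplier applied was 1.553.
So the original price was $6516.68 ÷ 1.553 ≈ $4196.19.

$4196.19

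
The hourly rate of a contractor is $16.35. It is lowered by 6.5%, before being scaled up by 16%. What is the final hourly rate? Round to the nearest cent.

After the 6.5% decrease: $16.35 × 0.935 = $15.28725.
16% increase: $15.28725 × 1.16 = $17.73321 ≈ $17.73.

$17.73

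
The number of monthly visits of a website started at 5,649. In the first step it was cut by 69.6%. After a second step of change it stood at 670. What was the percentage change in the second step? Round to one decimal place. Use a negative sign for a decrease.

After the first step: 5,649 × 0.304 = 1717.296.
Second-step multiplier: 670 ÷ 1717.296 ≈ 0.39015.
That is a change of -61.0%.

-61.0%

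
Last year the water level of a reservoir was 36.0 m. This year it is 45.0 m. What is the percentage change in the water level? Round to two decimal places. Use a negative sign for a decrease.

Change: 45.0 − 36.0 = 9.0.
Relative to the original: 9.0 ÷ 36.0 = 25.00%.

25.00%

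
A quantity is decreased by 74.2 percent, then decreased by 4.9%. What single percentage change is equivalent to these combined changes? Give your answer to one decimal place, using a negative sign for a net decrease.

The combined multiplier is 0.258 × 0.951 = 0.245358.
That corresponds to a decrease of 75.5%.

-75.5%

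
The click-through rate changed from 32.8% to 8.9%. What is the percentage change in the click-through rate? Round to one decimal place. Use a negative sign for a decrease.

The change is 8.9 − 32.8 = -23.9 percentage points.
Relative to the original 32.8%, that is -23.9 ÷ 32.8 ≈ -72.9%.

-72.9%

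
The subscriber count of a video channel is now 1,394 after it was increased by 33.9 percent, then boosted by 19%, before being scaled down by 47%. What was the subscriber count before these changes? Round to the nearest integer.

Undoing the 47% decrease: 1,394 ÷ 0.53 ≈ 2630.188679.
Undoing the 19% increase: 2630.188679 ÷ 1.19 ≈ 2210.242587.
Undoing the 33.9% increase: 2210.242587 ÷ 1.339 ≈ 1,651.

1,651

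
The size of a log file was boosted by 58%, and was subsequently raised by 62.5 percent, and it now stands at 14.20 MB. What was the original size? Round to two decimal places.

The overall multiplier applied was 1.58 × 1.625 = 2.5675.
So the original size was 14.20 ÷ 2.5675 ≈ 5.53 MB.

5.53 MB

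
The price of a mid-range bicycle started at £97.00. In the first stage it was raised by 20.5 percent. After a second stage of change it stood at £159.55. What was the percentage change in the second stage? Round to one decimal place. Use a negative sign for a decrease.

After the first stage: £97.00 × 1.205 = £116.885.
Second-stage multiplier: £159.55 ÷ £116.885 ≈ 1.36502.
That is a change of 36.5%.

36.5%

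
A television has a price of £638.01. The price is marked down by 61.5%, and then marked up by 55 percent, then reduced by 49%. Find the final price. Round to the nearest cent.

£194.17

61.5% decrease: £638.01 × 0.385 = £245.63385.
Apply the 55% increase: £245.63385 × 1.55 = £380.7324675.
After the 49% decrease: £380.7324675 × 0.51 = £194.173558425 ≈ £194.17.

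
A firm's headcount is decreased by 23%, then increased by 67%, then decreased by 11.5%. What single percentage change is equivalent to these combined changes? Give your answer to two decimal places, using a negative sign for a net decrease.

A 23% decrease multiplies by 0.77.
Then a 67% increase: 0.77 × 1.67 = 1.2859.
Then an 11.5% decrease: 1.2859 × 0.885 = 1.1380215.
Overall factor 1.1380215, i.e. 13.80%.

13.80%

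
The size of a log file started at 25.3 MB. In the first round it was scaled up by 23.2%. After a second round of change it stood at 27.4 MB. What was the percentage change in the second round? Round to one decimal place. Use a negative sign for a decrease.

-12.1%

After the first round: 25.3 × 1.232 = 31.1696.
Second-round multiplier: 27.4 ÷ 31.1696 ≈ 0.87906.
That is a change of -12.1%.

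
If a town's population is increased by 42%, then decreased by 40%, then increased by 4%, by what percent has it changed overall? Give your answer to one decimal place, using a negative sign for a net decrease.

A 42% increase multiplies by 1.42.
Then a 40% decrease: 1.42 × 0.6 = 0.852.
Then a 4% increase: 0.852 × 1.04 = 0.88608.
Overall factor 0.88608, i.e. -11.4%.

-11.4%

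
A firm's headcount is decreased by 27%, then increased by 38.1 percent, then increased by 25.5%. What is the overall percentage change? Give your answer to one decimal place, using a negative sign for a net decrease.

The combined multiplier is 0.73 × 1.381 × 1.255 = 1.26520315.
That corresponds to an increase of 26.5%.

26.5%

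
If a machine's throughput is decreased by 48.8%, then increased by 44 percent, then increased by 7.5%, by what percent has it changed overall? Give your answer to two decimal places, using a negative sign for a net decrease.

-20.74%

A 48.8% decrease multiplies by 0.512.
Then a 44% increase: 0.512 × 1.44 = 0.73728.
Then a 7.5% increase: 0.73728 × 1.075 = 0.792576.
Overall factor 0.792576, i.e. -20.74%.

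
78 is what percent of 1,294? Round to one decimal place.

78 ÷ 1,294 ≈ 6.0%.

6.0%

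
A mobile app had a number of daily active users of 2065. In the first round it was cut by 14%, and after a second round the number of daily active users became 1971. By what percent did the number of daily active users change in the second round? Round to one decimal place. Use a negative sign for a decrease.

After the first round: 2065 × 0.86 = 1775.9.
Second-round multiplier: 1971 ÷ 1775.9 ≈ 1.10986.
That is a change of 11.0%.

11.0%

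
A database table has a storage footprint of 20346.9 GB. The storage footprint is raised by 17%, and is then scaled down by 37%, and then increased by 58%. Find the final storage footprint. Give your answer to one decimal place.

23696.4 GB

Each change multiplies by a factor: 1.17 × 0.63 × 1.58 = 1.164618.
20346.9 × 1.164618 = 23696.3659842 ≈ 23696.4.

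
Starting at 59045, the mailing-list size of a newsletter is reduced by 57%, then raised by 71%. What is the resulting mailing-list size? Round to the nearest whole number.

43416

Each change multiplies by a factor: 0.43 × 1.71 = 0.7353.
59045 × 0.7353 = 43415.7885 ≈ 43416.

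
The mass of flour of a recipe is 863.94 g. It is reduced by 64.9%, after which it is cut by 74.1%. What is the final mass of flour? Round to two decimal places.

78.54 g

64.9% decrease: 863.94 × 0.351 = 303.24294.
74.1% decrease: 303.24294 × 0.259 = 78.53992146 ≈ 78.54.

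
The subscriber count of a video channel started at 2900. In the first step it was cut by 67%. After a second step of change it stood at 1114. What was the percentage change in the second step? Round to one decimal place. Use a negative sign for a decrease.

After the first step: 2900 × 0.33 = 957.
Second-step multiplier: 1114 ÷ 957 ≈ 1.16405.
That is a change of 16.4%.

16.4%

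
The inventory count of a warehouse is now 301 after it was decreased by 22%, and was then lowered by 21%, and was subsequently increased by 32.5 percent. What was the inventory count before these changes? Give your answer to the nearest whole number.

369

The overall multiplier applied was 0.78 × 0.79 × 1.325 = 0.816465.
So the original inventory count was 301 ÷ 0.816465 ≈ 369.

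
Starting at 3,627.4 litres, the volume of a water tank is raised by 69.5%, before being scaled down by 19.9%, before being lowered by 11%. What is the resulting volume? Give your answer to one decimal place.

69.5% increase: 3,627.4 × 1.695 = 6148.443.
Apply the 19.9% decrease: 6148.443 × 0.801 = 4924.902843.
11% decrease: 4924.902843 × 0.89 = 4383.16353027 ≈ 4,383.2.

4,383.2 litres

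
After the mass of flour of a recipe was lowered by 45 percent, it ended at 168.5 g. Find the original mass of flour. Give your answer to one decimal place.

The overall multiplier applied was 0.55.
So the original mass of flour was 168.5 ÷ 0.55 ≈ 306.4 g.

306.4 g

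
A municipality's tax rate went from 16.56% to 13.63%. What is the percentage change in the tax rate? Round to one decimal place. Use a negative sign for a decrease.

-17.7%

The change is 13.63 − 16.56 = -2.93 percentage points.
Relative to the original 16.56%, that is -2.93 ÷ 16.56 ≈ -17.7%.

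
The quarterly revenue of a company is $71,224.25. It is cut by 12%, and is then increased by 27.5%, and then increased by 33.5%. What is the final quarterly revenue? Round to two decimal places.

Apply the 12% decrease: $71,224.25 × 0.88 = $62677.34.
27.5% increase: $62677.34 × 1.275 = $79913.6085.
After the 33.5% increase: $79913.6085 × 1.335 = $106684.6673475 ≈ $106,684.67.

$106,684.67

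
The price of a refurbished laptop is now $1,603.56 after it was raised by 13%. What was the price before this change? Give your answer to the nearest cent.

The overall multiplier applied was 1.13.
So the original price was $1,603.56 ÷ 1.13 ≈ $1,419.08.

$1,419.08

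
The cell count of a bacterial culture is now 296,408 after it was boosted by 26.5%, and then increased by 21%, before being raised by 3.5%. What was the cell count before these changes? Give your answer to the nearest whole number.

187,100

The overall multiplier applied was 1.265 × 1.21 × 1.035 = 1.58422275.
So the original cell count was 296,408 ÷ 1.58422275 ≈ 187,100.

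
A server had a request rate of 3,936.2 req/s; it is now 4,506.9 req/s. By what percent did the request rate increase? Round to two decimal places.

14.50%

Change: 4,506.9 − 3,936.2 = 570.7.
Relative to the original: 570.7 ÷ 3,936.2 ≈ 14.50%.
So the request rate increased by 14.50%.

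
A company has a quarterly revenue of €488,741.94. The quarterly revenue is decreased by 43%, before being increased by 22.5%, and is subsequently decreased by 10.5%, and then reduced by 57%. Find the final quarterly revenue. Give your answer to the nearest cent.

€131,335.47

Each change multiplies by a factor: 0.57 × 1.225 × 0.895 × 0.43 = 0.2687215125.
€488,741.94 × 0.2687215125 = €131335.47333898425 ≈ €131,335.47.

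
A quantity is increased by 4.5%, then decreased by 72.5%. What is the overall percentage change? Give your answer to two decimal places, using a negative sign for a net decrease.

A 4.5% increase multiplies by 1.045.
Then a 72.5% decrease: 1.045 × 0.275 = 0.287375.
Overall factor 0.287375, i.e. -71.26%.

-71.26%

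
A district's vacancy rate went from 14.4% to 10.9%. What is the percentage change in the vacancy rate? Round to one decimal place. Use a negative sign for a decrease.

The change is 10.9 − 14.4 = -3.5 percentage points.
Relative to the original 14.4%, that is -3.5 ÷ 14.4 ≈ -24.3%.

-24.3%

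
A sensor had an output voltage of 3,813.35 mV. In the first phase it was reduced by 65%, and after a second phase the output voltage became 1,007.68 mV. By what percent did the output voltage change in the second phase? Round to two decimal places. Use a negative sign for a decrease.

After the first phase: 3,813.35 × 0.35 = 1334.6725.
Second-phase multiplier: 1,007.68 ÷ 1334.6725 ≈ 0.755002.
That is a change of -24.50%.

-24.50%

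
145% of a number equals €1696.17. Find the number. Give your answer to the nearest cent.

€1169.77

€1696.17 ÷ 1.45 ≈ €1169.77.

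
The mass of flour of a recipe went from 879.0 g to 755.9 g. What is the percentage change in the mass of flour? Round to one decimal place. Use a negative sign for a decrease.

Change: 755.9 − 879.0 = -123.1.
Relative to the original: -123.1 ÷ 879.0 ≈ -14.0%.

-14.0%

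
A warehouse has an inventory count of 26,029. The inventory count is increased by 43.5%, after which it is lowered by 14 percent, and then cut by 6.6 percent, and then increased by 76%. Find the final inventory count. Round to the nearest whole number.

52,804

Apply the 43.5% increase: 26,029 × 1.435 = 37351.615.
14% decrease: 37351.615 × 0.86 = 32122.3889.
Apply the 6.6% decrease: 32122.3889 × 0.934 = 30002.3112326.
Apply the 76% increase: 30002.3112326 × 1.76 = 52804.067769376 ≈ 52,804.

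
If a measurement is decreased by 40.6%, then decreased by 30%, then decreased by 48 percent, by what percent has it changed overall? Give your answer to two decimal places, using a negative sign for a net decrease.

A 40.6% decrease multiplies by 0.594.
Then a 30% decrease: 0.594 × 0.7 = 0.4158.
Then a 48% decrease: 0.4158 × 0.52 = 0.216216.
Overall factor 0.216216, i.e. -78.38%.

-78.38%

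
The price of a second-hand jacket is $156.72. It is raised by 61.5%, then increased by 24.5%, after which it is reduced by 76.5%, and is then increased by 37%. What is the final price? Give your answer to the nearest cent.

Each change multiplies by a factor: 1.615 × 1.245 × 0.235 × 1.37 = 0.64733681625.
$156.72 × 0.64733681625 = $101.4506258427 ≈ $101.45.

$101.45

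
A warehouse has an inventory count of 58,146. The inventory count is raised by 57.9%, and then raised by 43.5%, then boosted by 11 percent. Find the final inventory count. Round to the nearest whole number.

After the 57.9% increase: 58,146 × 1.579 = 91812.534.
Apply the 43.5% increase: 91812.534 × 1.435 = 131750.98629.
After the 11% increase: 131750.98629 × 1.11 = 146243.5947819 ≈ 146,244.

146,244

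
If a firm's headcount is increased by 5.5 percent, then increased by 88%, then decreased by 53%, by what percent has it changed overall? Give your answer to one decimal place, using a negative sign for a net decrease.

-6.8%

A 5.5% increase multiplies by 1.055.
Then an 88% increase: 1.055 × 1.88 = 1.9834.
Then a 53% decrease: 1.9834 × 0.47 = 0.932198.
Overall factor 0.932198, i.e. -6.8%.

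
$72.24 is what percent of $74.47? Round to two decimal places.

97.01%

$72.24 ÷ $74.47 ≈ 97.01%.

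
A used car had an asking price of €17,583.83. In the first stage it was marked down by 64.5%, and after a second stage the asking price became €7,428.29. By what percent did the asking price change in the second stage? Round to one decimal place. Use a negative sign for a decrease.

19.0%

After the first stage: €17,583.83 × 0.355 = €6242.25965.
Second-stage multiplier: €7,428.29 ÷ €6242.25965 ≈ 1.19.
That is a change of 19.0%.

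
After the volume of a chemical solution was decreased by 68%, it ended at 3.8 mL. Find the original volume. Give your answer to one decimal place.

11.9 mL

The overall multiplier applied was 0.32.
So the original volume was 3.8 ÷ 0.32 ≈ 11.9 mL.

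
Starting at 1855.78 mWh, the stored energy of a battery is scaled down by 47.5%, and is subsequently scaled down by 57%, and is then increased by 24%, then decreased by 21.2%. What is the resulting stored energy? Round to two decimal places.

Each change multiplies by a factor: 0.525 × 0.43 × 1.24 × 0.788 = 0.22058484.
1855.78 × 0.22058484 = 409.3569343752 ≈ 409.36.

409.36 mWh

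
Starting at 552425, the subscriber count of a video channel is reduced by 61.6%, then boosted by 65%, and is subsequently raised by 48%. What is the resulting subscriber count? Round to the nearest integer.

518024

Each change multiplies by a factor: 0.384 × 1.65 × 1.48 = 0.937728.
552425 × 0.937728 = 518024.3904 ≈ 518024.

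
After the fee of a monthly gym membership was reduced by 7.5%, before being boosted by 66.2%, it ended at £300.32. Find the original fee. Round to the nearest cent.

£195.35

Undoing the 66.2% increase: £300.32 ÷ 1.662 ≈ £180.697954.
Undoing the 7.5% decrease: £180.697954 ÷ 0.925 ≈ £195.35.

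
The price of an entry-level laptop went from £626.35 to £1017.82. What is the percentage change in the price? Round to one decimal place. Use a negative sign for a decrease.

Change: £1017.82 − £626.35 = £391.47.
Relative to the original: £391.47 ÷ £626.35 ≈ 62.5%.

62.5%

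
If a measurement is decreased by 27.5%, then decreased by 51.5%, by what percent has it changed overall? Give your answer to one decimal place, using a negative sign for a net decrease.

-64.8%

A 27.5% decrease multiplies by 0.725.
Then a 51.5% decrease: 0.725 × 0.485 = 0.351625.
Overall factor 0.351625, i.e. -64.8%.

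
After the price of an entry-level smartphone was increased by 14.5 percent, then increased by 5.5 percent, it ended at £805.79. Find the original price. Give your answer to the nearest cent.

Undoing the 5.5% increase: £805.79 ÷ 1.055 ≈ £763.781991.
Undoing the 14.5% increase: £763.781991 ÷ 1.145 ≈ £667.06.

£667.06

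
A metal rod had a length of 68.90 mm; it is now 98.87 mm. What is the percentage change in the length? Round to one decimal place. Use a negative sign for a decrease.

Change: 98.87 − 68.90 = 29.97.
Relative to the original: 29.97 ÷ 68.90 ≈ 43.5%.

43.5%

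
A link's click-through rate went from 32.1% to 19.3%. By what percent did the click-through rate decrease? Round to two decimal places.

The change is 19.3 − 32.1 = -12.8 percentage points.
Relative to the original 32.1%, that is -12.8 ÷ 32.1 ≈ -39.88%.
So the click-through rate fell by 39.88%.

39.88%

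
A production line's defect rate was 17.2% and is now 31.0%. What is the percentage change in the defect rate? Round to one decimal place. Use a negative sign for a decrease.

The change is 31.0 − 17.2 = 13.8 percentage points.
Relative to the original 17.2%, that is 13.8 ÷ 17.2 ≈ 80.2%.

80.2%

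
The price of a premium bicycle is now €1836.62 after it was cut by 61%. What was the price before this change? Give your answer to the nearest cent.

€4709.28

The overall multiplier applied was 0.39.
So the original price was €1836.62 ÷ 0.39 ≈ €4709.28.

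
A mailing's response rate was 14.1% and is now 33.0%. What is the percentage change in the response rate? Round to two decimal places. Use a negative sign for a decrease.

The change is 33.0 − 14.1 = 18.9 percentage points.
Relative to the original 14.1%, that is 18.9 ÷ 14.1 ≈ 134.04%.

134.04%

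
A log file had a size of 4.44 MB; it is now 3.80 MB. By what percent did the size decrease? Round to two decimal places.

Change: 3.80 − 4.44 = -0.64.
Relative to the original: -0.64 ÷ 4.44 ≈ -14.41%.
So the size decreased by 14.41%.

14.41%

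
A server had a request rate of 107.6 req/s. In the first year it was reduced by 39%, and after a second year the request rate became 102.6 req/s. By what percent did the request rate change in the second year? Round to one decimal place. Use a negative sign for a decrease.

After the first year: 107.6 × 0.61 = 65.636.
Second-year multiplier: 102.6 ÷ 65.636 ≈ 1.56317.
That is a change of 56.3%.

56.3%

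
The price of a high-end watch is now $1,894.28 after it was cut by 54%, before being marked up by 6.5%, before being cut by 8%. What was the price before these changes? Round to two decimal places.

$4,202.90

The overall multiplier applied was 0.46 × 1.065 × 0.92 = 0.450708.
So the original price was $1,894.28 ÷ 0.450708 ≈ $4,202.90.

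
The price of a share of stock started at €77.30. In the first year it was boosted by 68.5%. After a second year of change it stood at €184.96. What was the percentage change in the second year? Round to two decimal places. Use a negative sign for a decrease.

After the first year: €77.30 × 1.685 = €130.2505.
Second-year multiplier: €184.96 ÷ €130.2505 ≈ 1.420033.
That is a change of 42.00%.

42.00%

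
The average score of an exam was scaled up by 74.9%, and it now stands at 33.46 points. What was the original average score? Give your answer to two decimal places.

19.13 points

The overall multiplier applied was 1.749.
So the original average score was 33.46 ÷ 1.749 ≈ 19.13 points.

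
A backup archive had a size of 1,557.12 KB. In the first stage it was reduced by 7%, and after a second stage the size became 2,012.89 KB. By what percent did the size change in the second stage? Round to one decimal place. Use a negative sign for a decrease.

39.0%

After the first stage: 1,557.12 × 0.93 = 1448.1216.
Second-stage multiplier: 2,012.89 ÷ 1448.1216 ≈ 1.39.
That is a change of 39.0%.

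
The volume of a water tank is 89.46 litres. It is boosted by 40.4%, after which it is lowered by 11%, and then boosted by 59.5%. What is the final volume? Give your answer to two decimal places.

178.30 litres

Each change multiplies by a factor: 1.404 × 0.89 × 1.595 = 1.9930482.
89.46 × 1.9930482 = 178.298091972 ≈ 178.30.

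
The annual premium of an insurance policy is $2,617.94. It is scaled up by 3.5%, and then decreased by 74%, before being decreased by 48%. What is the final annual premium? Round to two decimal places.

$366.33

Each change multiplies by a factor: 1.035 × 0.26 × 0.52 = 0.139932.
$2,617.94 × 0.139932 = $366.33358008 ≈ $366.33.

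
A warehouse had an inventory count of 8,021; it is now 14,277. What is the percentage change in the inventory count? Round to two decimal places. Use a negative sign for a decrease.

Change: 14,277 − 8,021 = 6,256.
Relative to the original: 6,256 ÷ 8,021 ≈ 78.00%.

78.00%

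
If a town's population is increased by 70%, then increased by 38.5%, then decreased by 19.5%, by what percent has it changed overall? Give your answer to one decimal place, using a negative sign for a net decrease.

89.5%

A 70% increase multiplies by 1.7.
Then a 38.5% increase: 1.7 × 1.385 = 2.3545.
Then a 19.5% decrease: 2.3545 × 0.805 = 1.8953725.
Overall factor 1.8953725, i.e. 89.5%.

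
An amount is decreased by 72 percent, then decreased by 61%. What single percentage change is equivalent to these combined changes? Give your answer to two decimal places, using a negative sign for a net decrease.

A 72% decrease multiplies by 0.28.
Then a 61% decrease: 0.28 × 0.39 = 0.1092.
Overall factor 0.1092, i.e. -89.08%.

-89.08%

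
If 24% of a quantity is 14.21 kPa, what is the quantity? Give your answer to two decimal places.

14.21 kPa ÷ 0.24 ≈ 59.21 kPa.

59.21 kPa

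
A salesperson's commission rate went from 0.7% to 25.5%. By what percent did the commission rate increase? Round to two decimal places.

The change is 25.5 − 0.7 = 24.8 percentage points.
Relative to the original 0.7%, that is 24.8 ÷ 0.7 ≈ 3542.86%.
So the commission rate rose by 3542.86%.

3542.86%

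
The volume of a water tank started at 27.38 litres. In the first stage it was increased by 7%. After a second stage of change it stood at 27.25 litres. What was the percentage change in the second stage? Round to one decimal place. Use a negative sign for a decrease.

-7.0%

After the first stage: 27.38 × 1.07 = 29.2966.
Second-stage multiplier: 27.25 ÷ 29.2966 ≈ 0.93014.
That is a change of -7.0%.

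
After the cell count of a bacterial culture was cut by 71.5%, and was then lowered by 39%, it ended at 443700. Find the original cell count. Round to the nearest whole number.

Undoing the 39% decrease: 443700 ÷ 0.61 ≈ 727377.04918.
Undoing the 71.5% decrease: 727377.04918 ÷ 0.285 ≈ 2552200.

2552200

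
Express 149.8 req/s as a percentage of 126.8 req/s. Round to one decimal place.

118.1%

149.8 req/s ÷ 126.8 req/s ≈ 118.1%.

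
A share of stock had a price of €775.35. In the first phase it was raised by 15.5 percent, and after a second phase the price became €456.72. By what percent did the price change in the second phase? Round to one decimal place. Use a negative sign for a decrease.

-49.0%

After the first phase: €775.35 × 1.155 = €895.52925.
Second-phase multiplier: €456.72 ÷ €895.52925 ≈ 0.51.
That is a change of -49.0%.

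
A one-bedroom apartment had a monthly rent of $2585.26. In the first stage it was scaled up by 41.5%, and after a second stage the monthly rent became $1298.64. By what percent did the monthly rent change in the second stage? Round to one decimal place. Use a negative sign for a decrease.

-64.5%

After the first stage: $2585.26 × 1.415 = $3658.1429.
Second-stage multiplier: $1298.64 ÷ $3658.1429 ≈ 0.355.
That is a change of -64.5%.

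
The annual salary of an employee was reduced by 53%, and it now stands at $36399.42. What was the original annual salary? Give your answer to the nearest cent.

The overall multiplier applied was 0.47.
So the original annual salary was $36399.42 ÷ 0.47 ≈ $77445.57.

$77445.57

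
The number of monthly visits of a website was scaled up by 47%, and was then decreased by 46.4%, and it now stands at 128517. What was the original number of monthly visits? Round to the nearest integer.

163109

Undoing the 46.4% decrease: 128517 ÷ 0.536 ≈ 239770.522388.
Undoing the 47% increase: 239770.522388 ÷ 1.47 ≈ 163109.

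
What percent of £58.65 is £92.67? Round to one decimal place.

£92.67 ÷ £58.65 ≈ 158.0%.

158.0%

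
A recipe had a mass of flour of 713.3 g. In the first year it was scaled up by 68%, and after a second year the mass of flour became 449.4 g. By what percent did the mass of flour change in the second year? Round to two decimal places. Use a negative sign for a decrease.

-62.50%

After the first year: 713.3 × 1.68 = 1198.344.
Second-year multiplier: 449.4 ÷ 1198.344 ≈ 0.375018.
That is a change of -62.50%.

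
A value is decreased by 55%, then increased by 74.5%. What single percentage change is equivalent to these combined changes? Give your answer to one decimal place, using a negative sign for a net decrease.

-21.5%

The combined multiplier is 0.45 × 1.745 = 0.78525.
That corresponds to a decrease of 21.5%.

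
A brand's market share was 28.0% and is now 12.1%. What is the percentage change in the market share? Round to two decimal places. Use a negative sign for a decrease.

-56.79%

The change is 12.1 − 28.0 = -15.9 percentage points.
Relative to the original 28.0%, that is -15.9 ÷ 28.0 ≈ -56.79%.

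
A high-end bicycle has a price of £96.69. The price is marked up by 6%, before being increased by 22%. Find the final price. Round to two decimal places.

£125.04

After the 6% increase: £96.69 × 1.06 = £102.4914.
After the 22% increase: £102.4914 × 1.22 = £125.039508 ≈ £125.04.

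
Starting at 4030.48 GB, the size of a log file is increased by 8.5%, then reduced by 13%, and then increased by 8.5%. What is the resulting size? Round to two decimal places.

Each change multiplies by a factor: 1.085 × 0.87 × 1.085 = 1.02418575.
4030.48 × 1.02418575 = 4127.96018166 ≈ 4127.96.

4127.96 GB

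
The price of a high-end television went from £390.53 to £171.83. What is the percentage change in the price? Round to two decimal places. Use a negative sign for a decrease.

Change: £171.83 − £390.53 = -£218.70.
Relative to the original: -£218.70 ÷ £390.53 ≈ -56.00%.

-56.00%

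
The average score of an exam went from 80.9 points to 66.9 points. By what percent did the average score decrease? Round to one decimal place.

17.3%

Change: 66.9 − 80.9 = -14.0.
Relative to the original: -14.0 ÷ 80.9 ≈ -17.3%.
So the average score decreased by 17.3%.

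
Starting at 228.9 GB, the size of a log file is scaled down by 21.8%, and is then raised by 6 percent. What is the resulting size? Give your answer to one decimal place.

189.7 GB

Each change multiplies by a factor: 0.782 × 1.06 = 0.82892.
228.9 × 0.82892 = 189.739788 ≈ 189.7.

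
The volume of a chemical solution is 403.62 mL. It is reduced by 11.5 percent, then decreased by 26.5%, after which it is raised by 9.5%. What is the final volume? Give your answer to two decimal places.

Each change multiplies by a factor: 0.885 × 0.735 × 1.095 = 0.712270125.
403.62 × 0.712270125 = 287.4864678525 ≈ 287.49.

287.49 mL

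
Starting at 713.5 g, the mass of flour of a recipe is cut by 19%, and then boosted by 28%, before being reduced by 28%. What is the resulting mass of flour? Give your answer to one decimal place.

19% decrease: 713.5 × 0.81 = 577.935.
Apply the 28% increase: 577.935 × 1.28 = 739.7568.
After the 28% decrease: 739.7568 × 0.72 = 532.624896 ≈ 532.6.

532.6 g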